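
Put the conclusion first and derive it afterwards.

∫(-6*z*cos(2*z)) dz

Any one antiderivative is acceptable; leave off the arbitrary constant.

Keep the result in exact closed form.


The answer is -3*z*sin(2*z) - 3*cos(2*z)/2.
Step 1. Integrate ∫(-6*z*cos(2*z)) dz by parts with u = z, dv = (-6*cos(2*z)) dz, so v = -3*sin(2*z): now -3*z*sin(2*z) + ∫(3*sin(2*z)) dz.
Step 2. Evaluate the standard form: now -3*z*sin(2*z) - 3*cos(2*z)/2.
Answer: -3*z*sin(2*z) - 3*cos(2*z)/2.


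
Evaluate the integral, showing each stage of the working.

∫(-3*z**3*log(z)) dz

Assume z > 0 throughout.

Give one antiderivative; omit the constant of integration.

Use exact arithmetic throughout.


Step 1. Integrate ∫(-3*z**3*log(z)) dz by parts with u = log(z), dv = (-3*z**3) dz, so v = -3*z**4/4 [assuming z > 0]: now -3*z**4*log(z)/4 + ∫(3*z**3/4) dz.
Step 2. Evaluate the standard form: now -3*z**4*log(z)/4 + 3*z**4/16.
Answer: -3*z**4*log(z)/4 + 3*z**4/16.


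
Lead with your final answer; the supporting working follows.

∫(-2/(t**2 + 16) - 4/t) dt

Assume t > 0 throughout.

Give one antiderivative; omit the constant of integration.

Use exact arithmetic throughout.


The answer is -4*log(t) - atan(t/4)/2.
Step 1. Rewrite: now ∫(-4/t) dt + ∫(-2/(t**2 + 16)) dt.
Step 2. Evaluate the standard form [assuming t > 0]: now -4*log(t) + ∫(-2/(t**2 + 16)) dt.
Step 3. Evaluate the standard form: now -4*log(t) - atan(t/4)/2.
Answer: -4*log(t) - atan(t/4)/2.


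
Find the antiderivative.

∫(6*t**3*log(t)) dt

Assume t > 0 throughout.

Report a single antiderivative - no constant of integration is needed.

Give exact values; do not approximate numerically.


Answer: 3*t**4*log(t)/2 - 3*t**4/8.


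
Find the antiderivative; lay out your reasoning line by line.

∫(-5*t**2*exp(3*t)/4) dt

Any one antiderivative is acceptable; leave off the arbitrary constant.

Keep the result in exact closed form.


Step 1. Integrate ∫(-5*t**2*exp(3*t)/4) dt by parts with u = t**2, dv = (-5*exp(3*t)/4) dt, so v = -5*exp(3*t)/12: now -5*t**2*exp(3*t)/12 + ∫(5*t*exp(3*t)/6) dt.
Step 2. Integrate ∫(5*t*exp(3*t)/6) dt by parts with u = t, dv = (5*exp(3*t)/6) dt, so v = 5*exp(3*t)/18: now -5*t**2*exp(3*t)/12 + 5*t*exp(3*t)/18 + ∫(-5*exp(3*t)/18) dt.
Step 3. Evaluate the standard form: now -5*t**2*exp(3*t)/12 + 5*t*exp(3*t)/18 - 5*exp(3*t)/54.
Answer: -5*t**2*exp(3*t)/12 + 5*t*exp(3*t)/18 - 5*exp(3*t)/54.


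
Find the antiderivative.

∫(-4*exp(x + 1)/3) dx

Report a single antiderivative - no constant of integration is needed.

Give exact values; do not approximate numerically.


Answer: -4*exp(x + 1)/3.


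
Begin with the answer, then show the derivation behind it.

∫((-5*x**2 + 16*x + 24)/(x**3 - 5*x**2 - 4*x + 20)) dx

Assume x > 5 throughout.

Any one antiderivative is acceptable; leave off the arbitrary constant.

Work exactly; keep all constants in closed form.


The answer is -log(x - 5) - 3*log(x - 2) - log(x + 2).
Step 1. Decompose ∫((-5*x**2 + 16*x + 24)/(x**3 - 5*x**2 - 4*x + 20)) dx by partial fractions, (-5*x**2 + 16*x + 24)/(x**3 - 5*x**2 - 4*x + 20) = -1/(x + 2) - 3/(x - 2) - 1/(x - 5): now ∫(-1/(x - 5)) dx + ∫(-3/(x - 2)) dx + ∫(-1/(x + 2)) dx.
Step 2. Evaluate the standard form [assuming x > 5]: now -log(x - 5) + ∫(-3/(x - 2)) dx + ∫(-1/(x + 2)) dx.
Step 3. Evaluate the standard form [assuming x > 2]: now -log(x - 5) - 3*log(x - 2) + ∫(-1/(x + 2)) dx.
Step 4. Evaluate the standard form [assuming x > -2]: now -log(x - 5) - 3*log(x - 2) - log(x + 2).
Answer: -log(x - 5) - 3*log(x - 2) - log(x + 2).


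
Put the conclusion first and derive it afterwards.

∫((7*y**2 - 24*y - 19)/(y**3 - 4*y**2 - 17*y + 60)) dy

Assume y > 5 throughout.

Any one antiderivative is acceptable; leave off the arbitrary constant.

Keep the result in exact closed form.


The answer is 2*log(y - 5) + 2*log(y - 3) + 3*log(y + 4).
Step 1. Decompose ∫((7*y**2 - 24*y - 19)/(y**3 - 4*y**2 - 17*y + 60)) dy by partial fractions, (7*y**2 - 24*y - 19)/(y**3 - 4*y**2 - 17*y + 60) = 3/(y + 4) + 2/(y - 3) + 2/(y - 5): now ∫(2/(y - 5)) dy + ∫(2/(y - 3)) dy + ∫(3/(y + 4)) dy.
Step 2. Evaluate the standard form [assuming y > -4]: now 3*log(y + 4) + ∫(2/(y - 5)) dy + ∫(2/(y - 3)) dy.
Step 3. Evaluate the standard form [assuming y > 3]: now 2*log(y - 3) + 3*log(y + 4) + ∫(2/(y - 5)) dy.
Step 4. Evaluate the standard form [assuming y > 5]: now 2*log(y - 5) + 2*log(y - 3) + 3*log(y + 4).
Answer: 2*log(y - 5) + 2*log(y - 3) + 3*log(y + 4).


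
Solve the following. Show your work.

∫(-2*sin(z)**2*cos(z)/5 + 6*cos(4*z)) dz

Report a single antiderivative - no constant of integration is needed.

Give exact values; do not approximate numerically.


Step 1. Rewrite: now ∫(-2*sin(z)**2*cos(z)/5) dz + ∫(6*cos(4*z)) dz.
Step 2. Evaluate the standard form: now 3*sin(4*z)/2 + ∫(-2*sin(z)**2*cos(z)/5) dz.
Step 3. Substitute u = sin(z), turning ∫(-2*sin(z)**2*cos(z)/5) dz into ∫(-2*u**2/5) du: now 3*sin(4*z)/2 + ∫(-2*u**2/5) du.
Step 4. Evaluate the standard form: now -2*u**3/15 + 3*sin(4*z)/2.
Step 5. Substitute back u = sin(z): now -2*sin(z)**3/15 + 3*sin(4*z)/2.
Answer: -2*sin(z)**3/15 + 3*sin(4*z)/2.


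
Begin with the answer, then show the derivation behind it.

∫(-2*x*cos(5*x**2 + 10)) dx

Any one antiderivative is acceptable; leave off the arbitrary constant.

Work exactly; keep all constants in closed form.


The answer is -sin(5*x**2 + 10)/5.
Step 1. Substitute u = x**2 + 2, turning ∫(-2*x*cos(5*x**2 + 10)) dx into ∫(-cos(5*u)) du: now ∫(-cos(5*u)) du.
Step 2. Evaluate the standard form: now -sin(5*u)/5.
Step 3. Substitute back u = x**2 + 2: now -sin(5*x**2 + 10)/5.
Answer: -sin(5*x**2 + 10)/5.


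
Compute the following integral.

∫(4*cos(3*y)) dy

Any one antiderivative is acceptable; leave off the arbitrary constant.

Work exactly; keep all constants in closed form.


Answer: 4*sin(3*y)/3.


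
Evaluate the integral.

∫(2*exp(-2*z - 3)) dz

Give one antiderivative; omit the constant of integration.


Answer: -exp(-2*z - 3).


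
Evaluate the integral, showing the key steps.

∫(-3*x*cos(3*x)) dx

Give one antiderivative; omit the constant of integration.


Step 1. Integrate ∫(-3*x*cos(3*x)) dx by parts with u = x, dv = (-3*cos(3*x)) dx, so v = -sin(3*x): now -x*sin(3*x) + ∫(sin(3*x)) dx.
Step 2. Evaluate the standard form: now -x*sin(3*x) - cos(3*x)/3.
Answer: -x*sin(3*x) - cos(3*x)/3.


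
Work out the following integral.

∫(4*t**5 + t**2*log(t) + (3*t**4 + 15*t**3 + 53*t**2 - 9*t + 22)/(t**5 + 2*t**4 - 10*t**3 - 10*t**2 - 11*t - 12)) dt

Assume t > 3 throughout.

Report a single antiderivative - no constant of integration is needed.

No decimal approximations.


Answer: 2*t**6/3 + t**3*log(t)/3 - t**3/9 + 4*log(t - 3) - 3*log(t + 1) + 2*log(t + 4) + 2*atan(t).


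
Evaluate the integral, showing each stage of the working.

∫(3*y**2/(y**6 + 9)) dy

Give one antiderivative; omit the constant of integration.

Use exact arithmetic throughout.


Step 1. Substitute u = y**3, turning ∫(3*y**2/(y**6 + 9)) dy into ∫(1/(u**2 + 9)) du: now ∫(1/(u**2 + 9)) du.
Step 2. Evaluate the standard form: now atan(u/3)/3.
Step 3. Substitute back u = y**3: now atan(y**3/3)/3.
Answer: atan(y**3/3)/3.


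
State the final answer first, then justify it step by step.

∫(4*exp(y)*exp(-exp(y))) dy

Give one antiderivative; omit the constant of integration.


The answer is -4*exp(-exp(y)).
Step 1. Substitute u = exp(y), turning ∫(4*exp(y)*exp(-exp(y))) dy into ∫(4*exp(-u)) du: now ∫(4*exp(-u)) du.
Step 2. Evaluate the standard form: now -4*exp(-u).
Step 3. Substitute back u = exp(y): now -4*exp(-exp(y)).
Answer: -4*exp(-exp(y)).


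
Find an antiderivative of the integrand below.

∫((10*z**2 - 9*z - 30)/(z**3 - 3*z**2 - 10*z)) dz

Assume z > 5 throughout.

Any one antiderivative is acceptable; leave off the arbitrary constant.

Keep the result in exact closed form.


Answer: 3*log(z) + 5*log(z - 5) + 2*log(z + 2).


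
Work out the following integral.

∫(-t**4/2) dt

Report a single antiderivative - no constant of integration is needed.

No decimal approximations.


Answer: -t**5/10.


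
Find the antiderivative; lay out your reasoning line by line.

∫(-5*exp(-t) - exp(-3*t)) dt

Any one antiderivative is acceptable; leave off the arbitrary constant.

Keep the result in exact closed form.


Step 1. Rewrite: now ∫(-exp(-3*t)) dt + ∫(-5*exp(-t)) dt.
Step 2. Evaluate the standard form: now ∫(-5*exp(-t)) dt + exp(-3*t)/3.
Step 3. Evaluate the standard form: now 5*exp(-t) + exp(-3*t)/3.
Answer: 5*exp(-t) + exp(-3*t)/3.


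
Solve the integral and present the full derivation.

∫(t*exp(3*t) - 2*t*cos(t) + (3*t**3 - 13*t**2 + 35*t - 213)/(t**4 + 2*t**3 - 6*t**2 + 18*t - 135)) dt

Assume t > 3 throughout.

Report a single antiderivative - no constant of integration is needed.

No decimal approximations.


Step 1. Rewrite: now ∫(t*exp(3*t)) dt + ∫(-2*t*cos(t)) dt + ∫((3*t**3 - 13*t**2 + 35*t - 213)/(t**4 + 2*t**3 - 6*t**2 + 18*t - 135)) dt.
Step 2. Decompose ∫((3*t**3 - 13*t**2 + 35*t - 213)/(t**4 + 2*t**3 - 6*t**2 + 18*t - 135)) dt by partial fractions, (3*t**3 - 13*t**2 + 35*t - 213)/(t**4 + 2*t**3 - 6*t**2 + 18*t - 135) = 4/(t**2 + 9) + 4/(t + 5) - 1/(t - 3): now ∫(t*exp(3*t)) dt + ∫(-2*t*cos(t)) dt + ∫(-1/(t - 3)) dt + ∫(4/(t + 5)) dt + ∫(4/(t**2 + 9)) dt.
Step 3. Evaluate the standard form [assuming t > 3]: now -log(t - 3) + ∫(t*exp(3*t)) dt + ∫(-2*t*cos(t)) dt + ∫(4/(t + 5)) dt + ∫(4/(t**2 + 9)) dt.
Step 4. Evaluate the standard form [assuming t > -5]: now -log(t - 3) + 4*log(t + 5) + ∫(t*exp(3*t)) dt + ∫(-2*t*cos(t)) dt + ∫(4/(t**2 + 9)) dt.
Step 5. Evaluate the standard form: now -log(t - 3) + 4*log(t + 5) + 4*atan(t/3)/3 + ∫(t*exp(3*t)) dt + ∫(-2*t*cos(t)) dt.
Step 6. Integrate ∫(-2*t*cos(t)) dt by parts with u = t, dv = (-2*cos(t)) dt, so v = -2*sin(t): now -2*t*sin(t) - log(t - 3) + 4*log(t + 5) + 4*atan(t/3)/3 + ∫(t*exp(3*t)) dt + ∫(2*sin(t)) dt.
Step 7. Evaluate the standard form: now -2*t*sin(t) - log(t - 3) + 4*log(t + 5) - 2*cos(t) + 4*atan(t/3)/3 + ∫(t*exp(3*t)) dt.
Step 8. Integrate ∫(t*exp(3*t)) dt by parts with u = t, dv = (exp(3*t)) dt, so v = exp(3*t)/3: now t*exp(3*t)/3 - 2*t*sin(t) - log(t - 3) + 4*log(t + 5) - 2*cos(t) + 4*atan(t/3)/3 + ∫(-exp(3*t)/3) dt.
Step 9. Evaluate the standard form: now t*exp(3*t)/3 - 2*t*sin(t) - exp(3*t)/9 - log(t - 3) + 4*log(t + 5) - 2*cos(t) + 4*atan(t/3)/3.
Answer: t*exp(3*t)/3 - 2*t*sin(t) - exp(3*t)/9 - log(t - 3) + 4*log(t + 5) - 2*cos(t) + 4*atan(t/3)/3.


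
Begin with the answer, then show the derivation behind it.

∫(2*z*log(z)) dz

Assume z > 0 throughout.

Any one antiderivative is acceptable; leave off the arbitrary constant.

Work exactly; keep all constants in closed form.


The answer is z**2*log(z) - z**2/2.
Step 1. Integrate ∫(2*z*log(z)) dz by parts with u = log(z), dv = (2*z) dz, so v = z**2 [assuming z > 0]: now z**2*log(z) + ∫(-z) dz.
Step 2. Evaluate the standard form: now z**2*log(z) - z**2/2.
Answer: z**2*log(z) - z**2/2.


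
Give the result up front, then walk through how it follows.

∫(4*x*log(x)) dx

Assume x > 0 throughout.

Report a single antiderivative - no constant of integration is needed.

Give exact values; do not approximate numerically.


The answer is 2*x**2*log(x) - x**2.
Step 1. Integrate ∫(4*x*log(x)) dx by parts with u = log(x), dv = (4*x) dx, so v = 2*x**2 [assuming x > 0]: now 2*x**2*log(x) + ∫(-2*x) dx.
Step 2. Evaluate the standard form: now 2*x**2*log(x) - x**2.
Answer: 2*x**2*log(x) - x**2.


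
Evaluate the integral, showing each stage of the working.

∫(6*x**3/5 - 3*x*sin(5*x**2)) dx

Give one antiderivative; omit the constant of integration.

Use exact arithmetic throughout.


Step 1. Rewrite: now ∫(6*x**3/5) dx + ∫(-3*x*sin(5*x**2)) dx.
Step 2. Evaluate the standard form: now 3*x**4/10 + ∫(-3*x*sin(5*x**2)) dx.
Step 3. Substitute u = x**2, turning ∫(-3*x*sin(5*x**2)) dx into ∫(-3*sin(5*u)/2) du: now 3*x**4/10 + ∫(-3*sin(5*u)/2) du.
Step 4. Evaluate the standard form: now 3*x**4/10 + 3*cos(5*u)/10.
Step 5. Substitute back u = x**2: now 3*x**4/10 + 3*cos(5*x**2)/10.
Answer: 3*x**4/10 + 3*cos(5*x**2)/10.


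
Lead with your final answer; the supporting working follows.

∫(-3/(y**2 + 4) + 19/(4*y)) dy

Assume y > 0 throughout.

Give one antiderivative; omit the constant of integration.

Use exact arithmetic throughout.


The answer is 19*log(y)/4 - 3*atan(y/2)/2.
Step 1. Rewrite: now ∫(19/(4*y)) dy + ∫(-3/(y**2 + 4)) dy.
Step 2. Evaluate the standard form: now -3*atan(y/2)/2 + ∫(19/(4*y)) dy.
Step 3. Evaluate the standard form [assuming y > 0]: now 19*log(y)/4 - 3*atan(y/2)/2.
Answer: 19*log(y)/4 - 3*atan(y/2)/2.


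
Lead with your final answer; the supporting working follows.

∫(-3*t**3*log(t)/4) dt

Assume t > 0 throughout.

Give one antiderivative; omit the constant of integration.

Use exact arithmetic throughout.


The answer is -3*t**4*log(t)/16 + 3*t**4/64.
Step 1. Integrate ∫(-3*t**3*log(t)/4) dt by parts with u = log(t), dv = (-3*t**3/4) dt, so v = -3*t**4/16 [assuming t > 0]: now -3*t**4*log(t)/16 + ∫(3*t**3/16) dt.
Step 2. Evaluate the standard form: now -3*t**4*log(t)/16 + 3*t**4/64.
Answer: -3*t**4*log(t)/16 + 3*t**4/64.


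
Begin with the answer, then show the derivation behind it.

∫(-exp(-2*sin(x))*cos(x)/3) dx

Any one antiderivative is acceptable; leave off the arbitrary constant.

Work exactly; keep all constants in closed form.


The answer is exp(-2*sin(x))/6.
Step 1. Substitute u = sin(x), turning ∫(-exp(-2*sin(x))*cos(x)/3) dx into ∫(-exp(-2*u)/3) du: now ∫(-exp(-2*u)/3) du.
Step 2. Evaluate the standard form: now exp(-2*u)/6.
Step 3. Substitute back u = sin(x): now exp(-2*sin(x))/6.
Answer: exp(-2*sin(x))/6.


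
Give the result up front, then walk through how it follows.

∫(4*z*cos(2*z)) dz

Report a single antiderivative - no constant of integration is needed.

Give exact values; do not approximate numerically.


The answer is 2*z*sin(2*z) + cos(2*z).
Step 1. Integrate ∫(4*z*cos(2*z)) dz by parts with u = z, dv = (4*cos(2*z)) dz, so v = 2*sin(2*z): now 2*z*sin(2*z) + ∫(-2*sin(2*z)) dz.
Step 2. Evaluate the standard form: now 2*z*sin(2*z) + cos(2*z).
Answer: 2*z*sin(2*z) + cos(2*z).


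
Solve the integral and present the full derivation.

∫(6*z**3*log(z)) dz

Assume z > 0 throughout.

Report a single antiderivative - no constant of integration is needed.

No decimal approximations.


Step 1. Integrate ∫(6*z**3*log(z)) dz by parts with u = log(z), dv = (6*z**3) dz, so v = 3*z**4/2 [assuming z > 0]: now 3*z**4*log(z)/2 + ∫(-3*z**3/2) dz.
Step 2. Evaluate the standard form: now 3*z**4*log(z)/2 - 3*z**4/8.
Answer: 3*z**4*log(z)/2 - 3*z**4/8.


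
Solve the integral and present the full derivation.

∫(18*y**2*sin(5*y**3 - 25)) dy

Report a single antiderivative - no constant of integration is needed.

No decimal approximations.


Step 1. Substitute u = y**3 - 5, turning ∫(18*y**2*sin(5*y**3 - 25)) dy into ∫(6*sin(5*u)) du: now ∫(6*sin(5*u)) du.
Step 2. Evaluate the standard form: now -6*cos(5*u)/5.
Step 3. Substitute back u = y**3 - 5: now -6*cos(5*y**3 - 25)/5.
Answer: -6*cos(5*y**3 - 25)/5.


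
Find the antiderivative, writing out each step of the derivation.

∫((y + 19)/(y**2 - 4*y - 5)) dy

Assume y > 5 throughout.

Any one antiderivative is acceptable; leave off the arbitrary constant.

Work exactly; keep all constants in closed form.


Step 1. Decompose ∫((y + 19)/(y**2 - 4*y - 5)) dy by partial fractions, (y + 19)/(y**2 - 4*y - 5) = -3/(y + 1) + 4/(y - 5): now ∫(4/(y - 5)) dy + ∫(-3/(y + 1)) dy.
Step 2. Evaluate the standard form [assuming y > -1]: now -3*log(y + 1) + ∫(4/(y - 5)) dy.
Step 3. Evaluate the standard form [assuming y > 5]: now 4*log(y - 5) - 3*log(y + 1).
Answer: 4*log(y - 5) - 3*log(y + 1).


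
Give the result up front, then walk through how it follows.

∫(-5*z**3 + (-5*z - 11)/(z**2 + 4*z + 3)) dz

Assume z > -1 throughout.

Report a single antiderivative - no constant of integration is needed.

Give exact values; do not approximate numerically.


The answer is -5*z**4/4 - 3*log(z + 1) - 2*log(z + 3).
Step 1. Rewrite: now ∫(-5*z**3) dz + ∫((-5*z - 11)/(z**2 + 4*z + 3)) dz.
Step 2. Decompose ∫((-5*z - 11)/(z**2 + 4*z + 3)) dz by partial fractions, (-5*z - 11)/(z**2 + 4*z + 3) = -2/(z + 3) - 3/(z + 1): now ∫(-5*z**3) dz + ∫(-3/(z + 1)) dz + ∫(-2/(z + 3)) dz.
Step 3. Evaluate the standard form [assuming z > -1]: now -3*log(z + 1) + ∫(-5*z**3) dz + ∫(-2/(z + 3)) dz.
Step 4. Evaluate the standard form [assuming z > -3]: now -3*log(z + 1) - 2*log(z + 3) + ∫(-5*z**3) dz.
Step 5. Evaluate the standard form: now -5*z**4/4 - 3*log(z + 1) - 2*log(z + 3).
Answer: -5*z**4/4 - 3*log(z + 1) - 2*log(z + 3).


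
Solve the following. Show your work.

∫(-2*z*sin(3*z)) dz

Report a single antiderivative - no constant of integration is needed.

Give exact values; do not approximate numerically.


Step 1. Integrate ∫(-2*z*sin(3*z)) dz by parts with u = z, dv = (-2*sin(3*z)) dz, so v = 2*cos(3*z)/3: now 2*z*cos(3*z)/3 + ∫(-2*cos(3*z)/3) dz.
Step 2. Evaluate the standard form: now 2*z*cos(3*z)/3 - 2*sin(3*z)/9.
Answer: 2*z*cos(3*z)/3 - 2*sin(3*z)/9.


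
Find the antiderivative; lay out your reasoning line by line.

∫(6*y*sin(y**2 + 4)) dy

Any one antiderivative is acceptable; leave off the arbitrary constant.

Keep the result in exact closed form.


Step 1. Substitute u = y**2 + 4, turning ∫(6*y*sin(y**2 + 4)) dy into ∫(3*sin(u)) du: now ∫(3*sin(u)) du.
Step 2. Evaluate the standard form: now -3*cos(u).
Step 3. Substitute back u = y**2 + 4: now -3*cos(y**2 + 4).
Answer: -3*cos(y**2 + 4).


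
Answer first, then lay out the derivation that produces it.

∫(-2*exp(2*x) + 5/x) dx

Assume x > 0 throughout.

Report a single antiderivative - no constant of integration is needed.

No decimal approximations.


The answer is -exp(2*x) + 5*log(x).
Step 1. Rewrite: now ∫(5/x) dx + ∫(-2*exp(2*x)) dx.
Step 2. Evaluate the standard form: now -exp(2*x) + ∫(5/x) dx.
Step 3. Evaluate the standard form [assuming x > 0]: now -exp(2*x) + 5*log(x).
Answer: -exp(2*x) + 5*log(x).


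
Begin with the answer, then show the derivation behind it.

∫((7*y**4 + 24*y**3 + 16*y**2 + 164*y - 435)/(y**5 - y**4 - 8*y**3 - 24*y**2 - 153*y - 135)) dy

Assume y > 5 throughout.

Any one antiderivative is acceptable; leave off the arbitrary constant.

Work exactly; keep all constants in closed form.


The answer is 5*log(y - 5) + 5*log(y + 1) - 3*log(y + 3) + 2*atan(y/3)/3.
Step 1. Decompose ∫((7*y**4 + 24*y**3 + 16*y**2 + 164*y - 435)/(y**5 - y**4 - 8*y**3 - 24*y**2 - 153*y - 135)) dy by partial fractions, (7*y**4 + 24*y**3 + 16*y**2 + 164*y - 435)/(y**5 - y**4 - 8*y**3 - 24*y**2 - 153*y - 135) = 2/(y**2 + 9) - 3/(y + 3) + 5/(y + 1) + 5/(y - 5): now ∫(5/(y - 5)) dy + ∫(5/(y + 1)) dy + ∫(-3/(y + 3)) dy + ∫(2/(y**2 + 9)) dy.
Step 2. Evaluate the standard form [assuming y > -3]: now -3*log(y + 3) + ∫(5/(y - 5)) dy + ∫(5/(y + 1)) dy + ∫(2/(y**2 + 9)) dy.
Step 3. Evaluate the standard form [assuming y > 5]: now 5*log(y - 5) - 3*log(y + 3) + ∫(5/(y + 1)) dy + ∫(2/(y**2 + 9)) dy.
Step 4. Evaluate the standard form [assuming y > -1]: now 5*log(y - 5) + 5*log(y + 1) - 3*log(y + 3) + ∫(2/(y**2 + 9)) dy.
Step 5. Evaluate the standard form: now 5*log(y - 5) + 5*log(y + 1) - 3*log(y + 3) + 2*atan(y/3)/3.
Answer: 5*log(y - 5) + 5*log(y + 1) - 3*log(y + 3) + 2*atan(y/3)/3.


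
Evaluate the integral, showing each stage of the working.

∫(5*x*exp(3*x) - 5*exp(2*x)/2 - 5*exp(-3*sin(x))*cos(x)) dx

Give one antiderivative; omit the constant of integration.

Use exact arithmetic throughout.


Step 1. Rewrite: now ∫(5*x*exp(3*x)) dx + ∫(-5*exp(-3*sin(x))*cos(x)) dx + ∫(-5*exp(2*x)/2) dx.
Step 2. Evaluate the standard form: now -5*exp(2*x)/4 + ∫(5*x*exp(3*x)) dx + ∫(-5*exp(-3*sin(x))*cos(x)) dx.
Step 3. Substitute u = sin(x), turning ∫(-5*exp(-3*sin(x))*cos(x)) dx into ∫(-5*exp(-3*u)) du: now -5*exp(2*x)/4 + ∫(5*x*exp(3*x)) dx + ∫(-5*exp(-3*u)) du.
Step 4. Evaluate the standard form: now -5*exp(2*x)/4 + ∫(5*x*exp(3*x)) dx + 5*exp(-3*u)/3.
Step 5. Substitute back u = sin(x): now -5*exp(2*x)/4 + ∫(5*x*exp(3*x)) dx + 5*exp(-3*sin(x))/3.
Step 6. Integrate ∫(5*x*exp(3*x)) dx by parts with u = x, dv = (5*exp(3*x)) dx, so v = 5*exp(3*x)/3: now 5*x*exp(3*x)/3 - 5*exp(2*x)/4 + ∫(-5*exp(3*x)/3) dx + 5*exp(-3*sin(x))/3.
Step 7. Evaluate the standard form: now 5*x*exp(3*x)/3 - 5*exp(3*x)/9 - 5*exp(2*x)/4 + 5*exp(-3*sin(x))/3.
Answer: 5*x*exp(3*x)/3 - 5*exp(3*x)/9 - 5*exp(2*x)/4 + 5*exp(-3*sin(x))/3.


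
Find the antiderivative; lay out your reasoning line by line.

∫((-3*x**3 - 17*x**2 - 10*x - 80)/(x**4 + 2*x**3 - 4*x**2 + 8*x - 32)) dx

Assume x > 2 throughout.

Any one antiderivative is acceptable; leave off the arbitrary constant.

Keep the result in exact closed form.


Step 1. Decompose ∫((-3*x**3 - 17*x**2 - 10*x - 80)/(x**4 + 2*x**3 - 4*x**2 + 8*x - 32)) dx by partial fractions, (-3*x**3 - 17*x**2 - 10*x - 80)/(x**4 + 2*x**3 - 4*x**2 + 8*x - 32) = 1/(x**2 + 4) + 1/(x + 4) - 4/(x - 2): now ∫(-4/(x - 2)) dx + ∫(1/(x + 4)) dx + ∫(1/(x**2 + 4)) dx.
Step 2. Evaluate the standard form [assuming x > 2]: now -4*log(x - 2) + ∫(1/(x + 4)) dx + ∫(1/(x**2 + 4)) dx.
Step 3. Evaluate the standard form [assuming x > -4]: now -4*log(x - 2) + log(x + 4) + ∫(1/(x**2 + 4)) dx.
Step 4. Evaluate the standard form: now -4*log(x - 2) + log(x + 4) + atan(x/2)/2.
Answer: -4*log(x - 2) + log(x + 4) + atan(x/2)/2.


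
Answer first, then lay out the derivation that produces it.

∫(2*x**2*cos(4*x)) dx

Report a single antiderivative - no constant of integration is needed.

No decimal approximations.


The answer is x**2*sin(4*x)/2 + x*cos(4*x)/4 - sin(4*x)/16.
Step 1. Integrate ∫(2*x**2*cos(4*x)) dx by parts with u = x**2, dv = (2*cos(4*x)) dx, so v = sin(4*x)/2: now x**2*sin(4*x)/2 + ∫(-x*sin(4*x)) dx.
Step 2. Integrate ∫(-x*sin(4*x)) dx by parts with u = x, dv = (-sin(4*x)) dx, so v = cos(4*x)/4: now x**2*sin(4*x)/2 + x*cos(4*x)/4 + ∫(-cos(4*x)/4) dx.
Step 3. Evaluate the standard form: now x**2*sin(4*x)/2 + x*cos(4*x)/4 - sin(4*x)/16.
Answer: x**2*sin(4*x)/2 + x*cos(4*x)/4 - sin(4*x)/16.


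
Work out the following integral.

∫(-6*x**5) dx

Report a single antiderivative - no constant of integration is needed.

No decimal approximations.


Answer: -x**6.


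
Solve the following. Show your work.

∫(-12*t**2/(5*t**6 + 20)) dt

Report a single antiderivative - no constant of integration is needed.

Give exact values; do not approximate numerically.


Step 1. Substitute u = t**3, turning ∫(-12*t**2/(5*t**6 + 20)) dt into ∫(-4/(5*(u**2 + 4))) du: now ∫(-4/(5*(u**2 + 4))) du.
Step 2. Evaluate the standard form: now -2*atan(u/2)/5.
Step 3. Substitute back u = t**3: now -2*atan(t**3/2)/5.
Answer: -2*atan(t**3/2)/5.


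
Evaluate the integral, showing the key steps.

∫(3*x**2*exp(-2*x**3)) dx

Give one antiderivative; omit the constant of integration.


Step 1. Substitute u = x**3, turning ∫(3*x**2*exp(-2*x**3)) dx into ∫(exp(-2*u)) du: now ∫(exp(-2*u)) du.
Step 2. Evaluate the standard form: now -exp(-2*u)/2.
Step 3. Substitute back u = x**3: now -exp(-2*x**3)/2.
Answer: -exp(-2*x**3)/2.


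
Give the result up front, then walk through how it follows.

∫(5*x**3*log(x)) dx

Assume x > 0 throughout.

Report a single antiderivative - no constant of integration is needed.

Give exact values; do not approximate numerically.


The answer is 5*x**4*log(x)/4 - 5*x**4/16.
Step 1. Integrate ∫(5*x**3*log(x)) dx by parts with u = log(x), dv = (5*x**3) dx, so v = 5*x**4/4 [assuming x > 0]: now 5*x**4*log(x)/4 + ∫(-5*x**3/4) dx.
Step 2. Evaluate the standard form: now 5*x**4*log(x)/4 - 5*x**4/16.
Answer: 5*x**4*log(x)/4 - 5*x**4/16.


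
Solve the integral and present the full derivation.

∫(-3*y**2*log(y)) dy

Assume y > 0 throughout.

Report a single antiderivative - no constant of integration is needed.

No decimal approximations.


Step 1. Integrate ∫(-3*y**2*log(y)) dy by parts with u = log(y), dv = (-3*y**2) dy, so v = -y**3 [assuming y > 0]: now -y**3*log(y) + ∫(y**2) dy.
Step 2. Evaluate the standard form: now -y**3*log(y) + y**3/3.
Answer: -y**3*log(y) + y**3/3.


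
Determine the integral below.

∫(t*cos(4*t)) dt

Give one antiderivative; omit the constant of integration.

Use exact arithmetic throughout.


Answer: t*sin(4*t)/4 + cos(4*t)/16.


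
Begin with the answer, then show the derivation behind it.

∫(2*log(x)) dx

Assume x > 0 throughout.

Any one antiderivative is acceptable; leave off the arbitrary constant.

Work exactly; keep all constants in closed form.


The answer is 2*x*log(x) - 2*x.
Step 1. Integrate ∫(2*log(x)) dx by parts with u = log(x), dv = (2) dx, so v = 2*x [assuming x > 0]: now 2*x*log(x) + ∫(-2) dx.
Step 2. Evaluate the standard form: now 2*x*log(x) - 2*x.
Answer: 2*x*log(x) - 2*x.


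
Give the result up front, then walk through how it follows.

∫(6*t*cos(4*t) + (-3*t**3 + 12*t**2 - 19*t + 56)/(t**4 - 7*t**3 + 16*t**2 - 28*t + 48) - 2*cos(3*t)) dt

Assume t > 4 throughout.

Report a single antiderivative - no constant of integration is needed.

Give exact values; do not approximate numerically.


The answer is 3*t*sin(4*t)/2 - log(t - 4) - 2*log(t - 3) - 2*sin(3*t)/3 + 3*cos(4*t)/8 + atan(t/2)/2.
Step 1. Rewrite: now ∫(6*t*cos(4*t)) dt + ∫((-3*t**3 + 12*t**2 - 19*t + 56)/(t**4 - 7*t**3 + 16*t**2 - 28*t + 48)) dt + ∫(-2*cos(3*t)) dt.
Step 2. Integrate ∫(6*t*cos(4*t)) dt by parts with u = t, dv = (6*cos(4*t)) dt, so v = 3*sin(4*t)/2: now 3*t*sin(4*t)/2 + ∫((-3*t**3 + 12*t**2 - 19*t + 56)/(t**4 - 7*t**3 + 16*t**2 - 28*t + 48)) dt + ∫(-3*sin(4*t)/2) dt + ∫(-2*cos(3*t)) dt.
Step 3. Evaluate the standard form: now 3*t*sin(4*t)/2 + 3*cos(4*t)/8 + ∫((-3*t**3 + 12*t**2 - 19*t + 56)/(t**4 - 7*t**3 + 16*t**2 - 28*t + 48)) dt + ∫(-2*cos(3*t)) dt.
Step 4. Evaluate the standard form: now 3*t*sin(4*t)/2 - 2*sin(3*t)/3 + 3*cos(4*t)/8 + ∫((-3*t**3 + 12*t**2 - 19*t + 56)/(t**4 - 7*t**3 + 16*t**2 - 28*t + 48)) dt.
Step 5. Decompose ∫((-3*t**3 + 12*t**2 - 19*t + 56)/(t**4 - 7*t**3 + 16*t**2 - 28*t + 48)) dt by partial fractions, (-3*t**3 + 12*t**2 - 19*t + 56)/(t**4 - 7*t**3 + 16*t**2 - 28*t + 48) = 1/(t**2 + 4) - 2/(t - 3) - 1/(t - 4): now 3*t*sin(4*t)/2 - 2*sin(3*t)/3 + 3*cos(4*t)/8 + ∫(-1/(t - 4)) dt + ∫(-2/(t - 3)) dt + ∫(1/(t**2 + 4)) dt.
Step 6. Evaluate the standard form [assuming t > 3]: now 3*t*sin(4*t)/2 - 2*log(t - 3) - 2*sin(3*t)/3 + 3*cos(4*t)/8 + ∫(-1/(t - 4)) dt + ∫(1/(t**2 + 4)) dt.
Step 7. Evaluate the standard form [assuming t > 4]: now 3*t*sin(4*t)/2 - log(t - 4) - 2*log(t - 3) - 2*sin(3*t)/3 + 3*cos(4*t)/8 + ∫(1/(t**2 + 4)) dt.
Step 8. Evaluate the standard form: now 3*t*sin(4*t)/2 - log(t - 4) - 2*log(t - 3) - 2*sin(3*t)/3 + 3*cos(4*t)/8 + atan(t/2)/2.
Answer: 3*t*sin(4*t)/2 - log(t - 4) - 2*log(t - 3) - 2*sin(3*t)/3 + 3*cos(4*t)/8 + atan(t/2)/2.


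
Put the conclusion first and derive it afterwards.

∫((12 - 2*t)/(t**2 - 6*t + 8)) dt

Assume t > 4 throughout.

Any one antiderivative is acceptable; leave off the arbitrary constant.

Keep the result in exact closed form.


The answer is 2*log(t - 4) - 4*log(t - 2).
Step 1. Decompose ∫((12 - 2*t)/(t**2 - 6*t + 8)) dt by partial fractions, (12 - 2*t)/(t**2 - 6*t + 8) = -4/(t - 2) + 2/(t - 4): now ∫(2/(t - 4)) dt + ∫(-4/(t - 2)) dt.
Step 2. Evaluate the standard form [assuming t > 4]: now 2*log(t - 4) + ∫(-4/(t - 2)) dt.
Step 3. Evaluate the standard form [assuming t > 2]: now 2*log(t - 4) - 4*log(t - 2).
Answer: 2*log(t - 4) - 4*log(t - 2).


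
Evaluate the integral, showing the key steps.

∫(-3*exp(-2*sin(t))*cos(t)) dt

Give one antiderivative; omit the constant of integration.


Step 1. Substitute u = sin(t), turning ∫(-3*exp(-2*sin(t))*cos(t)) dt into ∫(-3*exp(-2*u)) du: now ∫(-3*exp(-2*u)) du.
Step 2. Evaluate the standard form: now 3*exp(-2*u)/2.
Step 3. Substitute back u = sin(t): now 3*exp(-2*sin(t))/2.
Answer: 3*exp(-2*sin(t))/2.


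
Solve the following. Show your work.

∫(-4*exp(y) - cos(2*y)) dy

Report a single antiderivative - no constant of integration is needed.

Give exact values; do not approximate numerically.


Step 1. Rewrite: now ∫(-4*exp(y)) dy + ∫(-cos(2*y)) dy.
Step 2. Evaluate the standard form: now -sin(2*y)/2 + ∫(-4*exp(y)) dy.
Step 3. Evaluate the standard form: now -4*exp(y) - sin(2*y)/2.
Answer: -4*exp(y) - sin(2*y)/2.


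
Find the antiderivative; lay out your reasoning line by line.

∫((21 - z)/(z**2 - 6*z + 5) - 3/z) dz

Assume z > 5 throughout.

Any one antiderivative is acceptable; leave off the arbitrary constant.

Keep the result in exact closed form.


Step 1. Rewrite: now ∫(-3/z) dz + ∫((21 - z)/(z**2 - 6*z + 5)) dz.
Step 2. Decompose ∫((21 - z)/(z**2 - 6*z + 5)) dz by partial fractions, (21 - z)/(z**2 - 6*z + 5) = -5/(z - 1) + 4/(z - 5): now ∫(-3/z) dz + ∫(4/(z - 5)) dz + ∫(-5/(z - 1)) dz.
Step 3. Evaluate the standard form [assuming z > 5]: now 4*log(z - 5) + ∫(-3/z) dz + ∫(-5/(z - 1)) dz.
Step 4. Evaluate the standard form [assuming z > 1]: now 4*log(z - 5) - 5*log(z - 1) + ∫(-3/z) dz.
Step 5. Evaluate the standard form [assuming z > 0]: now -3*log(z) + 4*log(z - 5) - 5*log(z - 1).
Answer: -3*log(z) + 4*log(z - 5) - 5*log(z - 1).


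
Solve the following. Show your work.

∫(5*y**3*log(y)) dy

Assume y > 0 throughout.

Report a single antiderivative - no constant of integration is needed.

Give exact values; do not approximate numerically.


Step 1. Integrate ∫(5*y**3*log(y)) dy by parts with u = log(y), dv = (5*y**3) dy, so v = 5*y**4/4 [assuming y > 0]: now 5*y**4*log(y)/4 + ∫(-5*y**3/4) dy.
Step 2. Evaluate the standard form: now 5*y**4*log(y)/4 - 5*y**4/16.
Answer: 5*y**4*log(y)/4 - 5*y**4/16.


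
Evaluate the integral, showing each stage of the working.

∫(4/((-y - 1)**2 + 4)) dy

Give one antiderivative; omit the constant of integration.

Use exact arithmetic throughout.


Step 1. Substitute u = -y - 1, turning ∫(4/((-y - 1)**2 + 4)) dy into ∫(-4/(u**2 + 4)) du: now ∫(-4/(u**2 + 4)) du.
Step 2. Evaluate the standard form: now -2*atan(u/2).
Step 3. Substitute back u = -y - 1: now 2*atan(y/2 + 1/2).
Answer: 2*atan(y/2 + 1/2).


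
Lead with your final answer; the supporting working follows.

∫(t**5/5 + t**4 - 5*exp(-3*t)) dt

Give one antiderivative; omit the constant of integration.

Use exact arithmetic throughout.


The answer is t**6/30 + t**5/5 + 5*exp(-3*t)/3.
Step 1. Rewrite: now ∫(t**4) dt + ∫(t**5/5) dt + ∫(-5*exp(-3*t)) dt.
Step 2. Evaluate the standard form: now t**5/5 + ∫(t**5/5) dt + ∫(-5*exp(-3*t)) dt.
Step 3. Evaluate the standard form: now t**5/5 + ∫(t**5/5) dt + 5*exp(-3*t)/3.
Step 4. Evaluate the standard form: now t**6/30 + t**5/5 + 5*exp(-3*t)/3.
Answer: t**6/30 + t**5/5 + 5*exp(-3*t)/3.


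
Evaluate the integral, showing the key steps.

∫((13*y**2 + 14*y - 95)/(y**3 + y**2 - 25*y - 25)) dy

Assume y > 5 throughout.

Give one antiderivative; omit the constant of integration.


Step 1. Decompose ∫((13*y**2 + 14*y - 95)/(y**3 + y**2 - 25*y - 25)) dy by partial fractions, (13*y**2 + 14*y - 95)/(y**3 + y**2 - 25*y - 25) = 4/(y + 5) + 4/(y + 1) + 5/(y - 5): now ∫(5/(y - 5)) dy + ∫(4/(y + 1)) dy + ∫(4/(y + 5)) dy.
Step 2. Evaluate the standard form [assuming y > 5]: now 5*log(y - 5) + ∫(4/(y + 1)) dy + ∫(4/(y + 5)) dy.
Step 3. Evaluate the standard form [assuming y > -5]: now 5*log(y - 5) + 4*log(y + 5) + ∫(4/(y + 1)) dy.
Step 4. Evaluate the standard form [assuming y > -1]: now 5*log(y - 5) + 4*log(y + 1) + 4*log(y + 5).
Answer: 5*log(y - 5) + 4*log(y + 1) + 4*log(y + 5).


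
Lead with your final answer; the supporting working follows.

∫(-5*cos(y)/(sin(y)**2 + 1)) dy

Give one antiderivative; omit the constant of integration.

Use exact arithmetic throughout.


The answer is -5*atan(sin(y)).
Step 1. Substitute u = sin(y), turning ∫(-5*cos(y)/(sin(y)**2 + 1)) dy into ∫(-5/(u**2 + 1)) du: now ∫(-5/(u**2 + 1)) du.
Step 2. Evaluate the standard form: now -5*atan(u).
Step 3. Substitute back u = sin(y): now -5*atan(sin(y)).
Answer: -5*atan(sin(y)).


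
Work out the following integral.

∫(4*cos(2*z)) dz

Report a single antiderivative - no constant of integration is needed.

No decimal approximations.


Answer: 2*sin(2*z).


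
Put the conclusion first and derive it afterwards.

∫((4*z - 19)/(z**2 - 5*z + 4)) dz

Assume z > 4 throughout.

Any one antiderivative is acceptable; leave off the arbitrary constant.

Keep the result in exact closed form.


The answer is -log(z - 4) + 5*log(z - 1).
Step 1. Decompose ∫((4*z - 19)/(z**2 - 5*z + 4)) dz by partial fractions, (4*z - 19)/(z**2 - 5*z + 4) = 5/(z - 1) - 1/(z - 4): now ∫(-1/(z - 4)) dz + ∫(5/(z - 1)) dz.
Step 2. Evaluate the standard form [assuming z > 1]: now 5*log(z - 1) + ∫(-1/(z - 4)) dz.
Step 3. Evaluate the standard form [assuming z > 4]: now -log(z - 4) + 5*log(z - 1).
Answer: -log(z - 4) + 5*log(z - 1).


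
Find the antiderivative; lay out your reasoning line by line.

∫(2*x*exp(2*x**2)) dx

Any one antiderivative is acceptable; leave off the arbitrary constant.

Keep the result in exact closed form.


Step 1. Substitute u = x**2, turning ∫(2*x*exp(2*x**2)) dx into ∫(exp(2*u)) du: now ∫(exp(2*u)) du.
Step 2. Evaluate the standard form: now exp(2*u)/2.
Step 3. Substitute back u = x**2: now exp(2*x**2)/2.
Answer: exp(2*x**2)/2.


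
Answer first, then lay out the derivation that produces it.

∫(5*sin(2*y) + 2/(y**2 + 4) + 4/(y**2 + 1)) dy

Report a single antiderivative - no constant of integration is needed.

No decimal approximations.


The answer is -5*cos(2*y)/2 + atan(y/2) + 4*atan(y).
Step 1. Rewrite: now ∫(4/(y**2 + 1)) dy + ∫(2/(y**2 + 4)) dy + ∫(5*sin(2*y)) dy.
Step 2. Evaluate the standard form: now atan(y/2) + ∫(4/(y**2 + 1)) dy + ∫(5*sin(2*y)) dy.
Step 3. Evaluate the standard form: now atan(y/2) + 4*atan(y) + ∫(5*sin(2*y)) dy.
Step 4. Evaluate the standard form: now -5*cos(2*y)/2 + atan(y/2) + 4*atan(y).
Answer: -5*cos(2*y)/2 + atan(y/2) + 4*atan(y).


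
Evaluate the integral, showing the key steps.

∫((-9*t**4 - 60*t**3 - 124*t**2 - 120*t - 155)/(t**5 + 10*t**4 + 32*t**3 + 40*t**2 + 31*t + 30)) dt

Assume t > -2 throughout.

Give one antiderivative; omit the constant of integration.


Step 1. Decompose ∫((-9*t**4 - 60*t**3 - 124*t**2 - 120*t - 155)/(t**5 + 10*t**4 + 32*t**3 + 40*t**2 + 31*t + 30)) dt by partial fractions, (-9*t**4 - 60*t**3 - 124*t**2 - 120*t - 155)/(t**5 + 10*t**4 + 32*t**3 + 40*t**2 + 31*t + 30) = -2/(t**2 + 1) - 5/(t + 5) + 1/(t + 3) - 5/(t + 2): now ∫(-5/(t + 2)) dt + ∫(1/(t + 3)) dt + ∫(-5/(t + 5)) dt + ∫(-2/(t**2 + 1)) dt.
Step 2. Evaluate the standard form [assuming t > -3]: now log(t + 3) + ∫(-5/(t + 2)) dt + ∫(-5/(t + 5)) dt + ∫(-2/(t**2 + 1)) dt.
Step 3. Evaluate the standard form [assuming t > -5]: now log(t + 3) - 5*log(t + 5) + ∫(-5/(t + 2)) dt + ∫(-2/(t**2 + 1)) dt.
Step 4. Evaluate the standard form [assuming t > -2]: now -5*log(t + 2) + log(t + 3) - 5*log(t + 5) + ∫(-2/(t**2 + 1)) dt.
Step 5. Evaluate the standard form: now -5*log(t + 2) + log(t + 3) - 5*log(t + 5) - 2*atan(t).
Answer: -5*log(t + 2) + log(t + 3) - 5*log(t + 5) - 2*atan(t).


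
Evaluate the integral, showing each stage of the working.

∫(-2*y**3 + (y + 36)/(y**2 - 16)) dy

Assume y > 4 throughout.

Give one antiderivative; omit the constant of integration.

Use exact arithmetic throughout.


Step 1. Rewrite: now ∫(-2*y**3) dy + ∫((y + 36)/(y**2 - 16)) dy.
Step 2. Decompose ∫((y + 36)/(y**2 - 16)) dy by partial fractions, (y + 36)/(y**2 - 16) = -4/(y + 4) + 5/(y - 4): now ∫(-2*y**3) dy + ∫(5/(y - 4)) dy + ∫(-4/(y + 4)) dy.
Step 3. Evaluate the standard form [assuming y > 4]: now 5*log(y - 4) + ∫(-2*y**3) dy + ∫(-4/(y + 4)) dy.
Step 4. Evaluate the standard form [assuming y > -4]: now 5*log(y - 4) - 4*log(y + 4) + ∫(-2*y**3) dy.
Step 5. Evaluate the standard form: now -y**4/2 + 5*log(y - 4) - 4*log(y + 4).
Answer: -y**4/2 + 5*log(y - 4) - 4*log(y + 4).


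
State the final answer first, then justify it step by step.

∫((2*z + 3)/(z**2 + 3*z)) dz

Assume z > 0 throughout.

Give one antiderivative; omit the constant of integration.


The answer is log(z) + log(z + 3).
Step 1. Decompose ∫((2*z + 3)/(z**2 + 3*z)) dz by partial fractions, (2*z + 3)/(z**2 + 3*z) = 1/(z + 3) + 1/z: now ∫(1/z) dz + ∫(1/(z + 3)) dz.
Step 2. Evaluate the standard form [assuming z > 0]: now log(z) + ∫(1/(z + 3)) dz.
Step 3. Evaluate the standard form [assuming z > -3]: now log(z) + log(z + 3).
Answer: log(z) + log(z + 3).


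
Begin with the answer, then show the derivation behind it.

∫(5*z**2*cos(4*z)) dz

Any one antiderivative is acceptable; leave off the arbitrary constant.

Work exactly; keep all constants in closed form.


The answer is 5*z**2*sin(4*z)/4 + 5*z*cos(4*z)/8 - 5*sin(4*z)/32.
Step 1. Integrate ∫(5*z**2*cos(4*z)) dz by parts with u = z**2, dv = (5*cos(4*z)) dz, so v = 5*sin(4*z)/4: now 5*z**2*sin(4*z)/4 + ∫(-5*z*sin(4*z)/2) dz.
Step 2. Integrate ∫(-5*z*sin(4*z)/2) dz by parts with u = z, dv = (-5*sin(4*z)/2) dz, so v = 5*cos(4*z)/8: now 5*z**2*sin(4*z)/4 + 5*z*cos(4*z)/8 + ∫(-5*cos(4*z)/8) dz.
Step 3. Evaluate the standard form: now 5*z**2*sin(4*z)/4 + 5*z*cos(4*z)/8 - 5*sin(4*z)/32.
Answer: 5*z**2*sin(4*z)/4 + 5*z*cos(4*z)/8 - 5*sin(4*z)/32.


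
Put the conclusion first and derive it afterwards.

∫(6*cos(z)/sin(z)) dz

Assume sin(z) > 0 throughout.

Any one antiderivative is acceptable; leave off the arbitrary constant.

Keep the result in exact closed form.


The answer is 6*log(sin(z)).
Step 1. Substitute u = sin(z), turning ∫(6*cos(z)/sin(z)) dz into ∫(6/u) du: now ∫(6/u) du.
Step 2. Evaluate the standard form [assuming u > 0]: now 6*log(u).
Step 3. Substitute back u = sin(z): now 6*log(sin(z)).
Answer: 6*log(sin(z)).


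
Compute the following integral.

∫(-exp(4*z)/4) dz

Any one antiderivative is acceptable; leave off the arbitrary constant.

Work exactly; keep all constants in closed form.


Answer: -exp(4*z)/16.


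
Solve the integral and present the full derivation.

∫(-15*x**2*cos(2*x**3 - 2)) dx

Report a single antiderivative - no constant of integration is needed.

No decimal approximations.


Step 1. Substitute u = x**3 - 1, turning ∫(-15*x**2*cos(2*x**3 - 2)) dx into ∫(-5*cos(2*u)) du: now ∫(-5*cos(2*u)) du.
Step 2. Evaluate the standard form: now -5*sin(2*u)/2.
Step 3. Substitute back u = x**3 - 1: now -5*sin(2*x**3 - 2)/2.
Answer: -5*sin(2*x**3 - 2)/2.


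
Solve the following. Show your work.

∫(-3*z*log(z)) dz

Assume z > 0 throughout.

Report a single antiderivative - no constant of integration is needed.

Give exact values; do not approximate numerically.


Step 1. Integrate ∫(-3*z*log(z)) dz by parts with u = log(z), dv = (-3*z) dz, so v = -3*z**2/2 [assuming z > 0]: now -3*z**2*log(z)/2 + ∫(3*z/2) dz.
Step 2. Evaluate the standard form: now -3*z**2*log(z)/2 + 3*z**2/4.
Answer: -3*z**2*log(z)/2 + 3*z**2/4.


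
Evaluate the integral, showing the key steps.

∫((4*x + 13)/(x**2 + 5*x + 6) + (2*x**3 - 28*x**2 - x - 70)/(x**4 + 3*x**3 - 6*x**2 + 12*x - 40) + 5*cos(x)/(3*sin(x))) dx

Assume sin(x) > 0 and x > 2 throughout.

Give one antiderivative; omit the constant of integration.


Step 1. Rewrite: now ∫((4*x + 13)/(x**2 + 5*x + 6)) dx + ∫((2*x**3 - 28*x**2 - x - 70)/(x**4 + 3*x**3 - 6*x**2 + 12*x - 40)) dx + ∫(5*cos(x)/(3*sin(x))) dx.
Step 2. Decompose ∫((4*x + 13)/(x**2 + 5*x + 6)) dx by partial fractions, (4*x + 13)/(x**2 + 5*x + 6) = -1/(x + 3) + 5/(x + 2): now ∫((2*x**3 - 28*x**2 - x - 70)/(x**4 + 3*x**3 - 6*x**2 + 12*x - 40)) dx + ∫(5*cos(x)/(3*sin(x))) dx + ∫(5/(x + 2)) dx + ∫(-1/(x + 3)) dx.
Step 3. Evaluate the standard form [assuming x > -3]: now -log(x + 3) + ∫((2*x**3 - 28*x**2 - x - 70)/(x**4 + 3*x**3 - 6*x**2 + 12*x - 40)) dx + ∫(5*cos(x)/(3*sin(x))) dx + ∫(5/(x + 2)) dx.
Step 4. Evaluate the standard form [assuming x > -2]: now 5*log(x + 2) - log(x + 3) + ∫((2*x**3 - 28*x**2 - x - 70)/(x**4 + 3*x**3 - 6*x**2 + 12*x - 40)) dx + ∫(5*cos(x)/(3*sin(x))) dx.
Step 5. Decompose ∫((2*x**3 - 28*x**2 - x - 70)/(x**4 + 3*x**3 - 6*x**2 + 12*x - 40)) dx by partial fractions, (2*x**3 - 28*x**2 - x - 70)/(x**4 + 3*x**3 - 6*x**2 + 12*x - 40) = -3/(x**2 + 4) + 5/(x + 5) - 3/(x - 2): now 5*log(x + 2) - log(x + 3) + ∫(5*cos(x)/(3*sin(x))) dx + ∫(-3/(x - 2)) dx + ∫(5/(x + 5)) dx + ∫(-3/(x**2 + 4)) dx.
Step 6. Evaluate the standard form [assuming x > -5]: now 5*log(x + 2) - log(x + 3) + 5*log(x + 5) + ∫(5*cos(x)/(3*sin(x))) dx + ∫(-3/(x - 2)) dx + ∫(-3/(x**2 + 4)) dx.
Step 7. Evaluate the standard form [assuming x > 2]: now -3*log(x - 2) + 5*log(x + 2) - log(x + 3) + 5*log(x + 5) + ∫(5*cos(x)/(3*sin(x))) dx + ∫(-3/(x**2 + 4)) dx.
Step 8. Evaluate the standard form: now -3*log(x - 2) + 5*log(x + 2) - log(x + 3) + 5*log(x + 5) - 3*atan(x/2)/2 + ∫(5*cos(x)/(3*sin(x))) dx.
Step 9. Substitute u = sin(x), turning ∫(5*cos(x)/(3*sin(x))) dx into ∫(5/(3*u)) du: now -3*log(x - 2) + 5*log(x + 2) - log(x + 3) + 5*log(x + 5) - 3*atan(x/2)/2 + ∫(5/(3*u)) du.
Step 10. Evaluate the standard form [assuming u > 0]: now 5*log(u)/3 - 3*log(x - 2) + 5*log(x + 2) - log(x + 3) + 5*log(x + 5) - 3*atan(x/2)/2.
Step 11. Substitute back u = sin(x): now -3*log(x - 2) + 5*log(x + 2) - log(x + 3) + 5*log(x + 5) + 5*log(sin(x))/3 - 3*atan(x/2)/2.
Answer: -3*log(x - 2) + 5*log(x + 2) - log(x + 3) + 5*log(x + 5) + 5*log(sin(x))/3 - 3*atan(x/2)/2.
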